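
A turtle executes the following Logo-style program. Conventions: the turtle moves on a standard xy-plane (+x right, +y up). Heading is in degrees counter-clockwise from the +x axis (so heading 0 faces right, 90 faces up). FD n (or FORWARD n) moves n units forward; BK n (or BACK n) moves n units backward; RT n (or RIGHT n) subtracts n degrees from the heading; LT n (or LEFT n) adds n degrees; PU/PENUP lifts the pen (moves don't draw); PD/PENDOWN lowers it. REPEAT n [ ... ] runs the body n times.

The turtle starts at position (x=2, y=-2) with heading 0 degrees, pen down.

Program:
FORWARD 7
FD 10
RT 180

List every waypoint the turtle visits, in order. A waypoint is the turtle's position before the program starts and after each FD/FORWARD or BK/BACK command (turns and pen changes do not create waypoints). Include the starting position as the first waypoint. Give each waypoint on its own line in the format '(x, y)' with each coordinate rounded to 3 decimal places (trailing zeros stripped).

Executing turtle program step by step:
Start: pos=(2,-2), heading=0, pen down
FD 7: (2,-2) -> (9,-2) [heading=0, draw]
FD 10: (9,-2) -> (19,-2) [heading=0, draw]
RT 180: heading 0 -> 180
Final: pos=(19,-2), heading=180, 2 segment(s) drawn
Waypoints (3 total):
(2, -2)
(9, -2)
(19, -2)

Answer: (2, -2)
(9, -2)
(19, -2)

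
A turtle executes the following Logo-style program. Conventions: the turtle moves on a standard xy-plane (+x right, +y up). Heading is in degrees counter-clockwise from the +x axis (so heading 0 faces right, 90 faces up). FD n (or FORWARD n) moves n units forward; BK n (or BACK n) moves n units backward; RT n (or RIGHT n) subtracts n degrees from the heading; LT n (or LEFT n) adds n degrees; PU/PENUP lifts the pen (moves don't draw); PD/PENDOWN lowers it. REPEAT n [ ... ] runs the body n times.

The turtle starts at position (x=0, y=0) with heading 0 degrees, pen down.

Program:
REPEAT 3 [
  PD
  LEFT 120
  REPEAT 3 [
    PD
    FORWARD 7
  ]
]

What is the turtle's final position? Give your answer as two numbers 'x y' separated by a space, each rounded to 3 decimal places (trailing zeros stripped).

Executing turtle program step by step:
Start: pos=(0,0), heading=0, pen down
REPEAT 3 [
  -- iteration 1/3 --
  PD: pen down
  LT 120: heading 0 -> 120
  REPEAT 3 [
    -- iteration 1/3 --
    PD: pen down
    FD 7: (0,0) -> (-3.5,6.062) [heading=120, draw]
    -- iteration 2/3 --
    PD: pen down
    FD 7: (-3.5,6.062) -> (-7,12.124) [heading=120, draw]
    -- iteration 3/3 --
    PD: pen down
    FD 7: (-7,12.124) -> (-10.5,18.187) [heading=120, draw]
  ]
  -- iteration 2/3 --
  PD: pen down
  LT 120: heading 120 -> 240
  REPEAT 3 [
    -- iteration 1/3 --
    PD: pen down
    FD 7: (-10.5,18.187) -> (-14,12.124) [heading=240, draw]
    -- iteration 2/3 --
    PD: pen down
    FD 7: (-14,12.124) -> (-17.5,6.062) [heading=240, draw]
    -- iteration 3/3 --
    PD: pen down
    FD 7: (-17.5,6.062) -> (-21,0) [heading=240, draw]
  ]
  -- iteration 3/3 --
  PD: pen down
  LT 120: heading 240 -> 0
  REPEAT 3 [
    -- iteration 1/3 --
    PD: pen down
    FD 7: (-21,0) -> (-14,0) [heading=0, draw]
    -- iteration 2/3 --
    PD: pen down
    FD 7: (-14,0) -> (-7,0) [heading=0, draw]
    -- iteration 3/3 --
    PD: pen down
    FD 7: (-7,0) -> (0,0) [heading=0, draw]
  ]
]
Final: pos=(0,0), heading=0, 9 segment(s) drawn

Answer: 0 0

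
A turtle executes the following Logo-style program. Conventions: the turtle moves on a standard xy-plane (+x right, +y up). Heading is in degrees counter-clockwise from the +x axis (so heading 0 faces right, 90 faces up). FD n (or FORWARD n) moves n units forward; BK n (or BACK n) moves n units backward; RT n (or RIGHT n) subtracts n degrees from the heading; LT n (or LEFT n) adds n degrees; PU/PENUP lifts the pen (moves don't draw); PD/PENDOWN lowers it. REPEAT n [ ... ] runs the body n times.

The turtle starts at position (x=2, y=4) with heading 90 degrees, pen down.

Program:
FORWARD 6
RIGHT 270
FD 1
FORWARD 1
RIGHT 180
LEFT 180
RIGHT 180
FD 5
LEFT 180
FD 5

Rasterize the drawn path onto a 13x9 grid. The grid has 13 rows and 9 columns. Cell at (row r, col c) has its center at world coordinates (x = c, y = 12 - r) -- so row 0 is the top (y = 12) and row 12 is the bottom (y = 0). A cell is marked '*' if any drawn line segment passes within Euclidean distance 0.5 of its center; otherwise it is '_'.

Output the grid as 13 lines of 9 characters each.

Answer: _________
_________
******___
__*______
__*______
__*______
__*______
__*______
__*______
_________
_________
_________
_________

Derivation:
Segment 0: (2,4) -> (2,10)
Segment 1: (2,10) -> (1,10)
Segment 2: (1,10) -> (0,10)
Segment 3: (0,10) -> (5,10)
Segment 4: (5,10) -> (0,10)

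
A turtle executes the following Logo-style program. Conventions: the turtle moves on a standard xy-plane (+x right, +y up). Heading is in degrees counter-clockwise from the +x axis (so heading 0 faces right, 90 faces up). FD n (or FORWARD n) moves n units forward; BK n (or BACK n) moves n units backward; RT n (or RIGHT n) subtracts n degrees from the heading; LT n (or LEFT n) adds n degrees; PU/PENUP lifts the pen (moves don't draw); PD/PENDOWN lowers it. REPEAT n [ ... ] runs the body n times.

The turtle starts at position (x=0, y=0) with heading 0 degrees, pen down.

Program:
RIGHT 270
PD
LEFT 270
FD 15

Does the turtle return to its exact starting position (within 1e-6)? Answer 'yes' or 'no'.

Executing turtle program step by step:
Start: pos=(0,0), heading=0, pen down
RT 270: heading 0 -> 90
PD: pen down
LT 270: heading 90 -> 0
FD 15: (0,0) -> (15,0) [heading=0, draw]
Final: pos=(15,0), heading=0, 1 segment(s) drawn

Start position: (0, 0)
Final position: (15, 0)
Distance = 15; >= 1e-6 -> NOT closed

Answer: no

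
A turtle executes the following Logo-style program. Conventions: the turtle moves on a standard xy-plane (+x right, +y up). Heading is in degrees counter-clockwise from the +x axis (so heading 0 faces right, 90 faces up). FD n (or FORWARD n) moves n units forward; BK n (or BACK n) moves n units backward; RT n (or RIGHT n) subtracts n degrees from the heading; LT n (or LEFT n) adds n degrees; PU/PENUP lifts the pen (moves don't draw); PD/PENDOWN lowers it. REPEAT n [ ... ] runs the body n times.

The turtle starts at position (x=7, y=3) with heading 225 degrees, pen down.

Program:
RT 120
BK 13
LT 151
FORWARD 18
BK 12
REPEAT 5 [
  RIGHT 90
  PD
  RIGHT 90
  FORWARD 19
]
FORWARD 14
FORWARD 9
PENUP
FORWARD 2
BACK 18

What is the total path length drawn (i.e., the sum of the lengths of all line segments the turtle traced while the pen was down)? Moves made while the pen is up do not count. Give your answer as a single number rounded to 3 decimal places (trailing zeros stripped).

Answer: 161

Derivation:
Executing turtle program step by step:
Start: pos=(7,3), heading=225, pen down
RT 120: heading 225 -> 105
BK 13: (7,3) -> (10.365,-9.557) [heading=105, draw]
LT 151: heading 105 -> 256
FD 18: (10.365,-9.557) -> (6.01,-27.022) [heading=256, draw]
BK 12: (6.01,-27.022) -> (8.913,-15.379) [heading=256, draw]
REPEAT 5 [
  -- iteration 1/5 --
  RT 90: heading 256 -> 166
  PD: pen down
  RT 90: heading 166 -> 76
  FD 19: (8.913,-15.379) -> (13.51,3.057) [heading=76, draw]
  -- iteration 2/5 --
  RT 90: heading 76 -> 346
  PD: pen down
  RT 90: heading 346 -> 256
  FD 19: (13.51,3.057) -> (8.913,-15.379) [heading=256, draw]
  -- iteration 3/5 --
  RT 90: heading 256 -> 166
  PD: pen down
  RT 90: heading 166 -> 76
  FD 19: (8.913,-15.379) -> (13.51,3.057) [heading=76, draw]
  -- iteration 4/5 --
  RT 90: heading 76 -> 346
  PD: pen down
  RT 90: heading 346 -> 256
  FD 19: (13.51,3.057) -> (8.913,-15.379) [heading=256, draw]
  -- iteration 5/5 --
  RT 90: heading 256 -> 166
  PD: pen down
  RT 90: heading 166 -> 76
  FD 19: (8.913,-15.379) -> (13.51,3.057) [heading=76, draw]
]
FD 14: (13.51,3.057) -> (16.897,16.641) [heading=76, draw]
FD 9: (16.897,16.641) -> (19.074,25.374) [heading=76, draw]
PU: pen up
FD 2: (19.074,25.374) -> (19.558,27.314) [heading=76, move]
BK 18: (19.558,27.314) -> (15.203,9.849) [heading=76, move]
Final: pos=(15.203,9.849), heading=76, 10 segment(s) drawn

Segment lengths:
  seg 1: (7,3) -> (10.365,-9.557), length = 13
  seg 2: (10.365,-9.557) -> (6.01,-27.022), length = 18
  seg 3: (6.01,-27.022) -> (8.913,-15.379), length = 12
  seg 4: (8.913,-15.379) -> (13.51,3.057), length = 19
  seg 5: (13.51,3.057) -> (8.913,-15.379), length = 19
  seg 6: (8.913,-15.379) -> (13.51,3.057), length = 19
  seg 7: (13.51,3.057) -> (8.913,-15.379), length = 19
  seg 8: (8.913,-15.379) -> (13.51,3.057), length = 19
  seg 9: (13.51,3.057) -> (16.897,16.641), length = 14
  seg 10: (16.897,16.641) -> (19.074,25.374), length = 9
Total = 161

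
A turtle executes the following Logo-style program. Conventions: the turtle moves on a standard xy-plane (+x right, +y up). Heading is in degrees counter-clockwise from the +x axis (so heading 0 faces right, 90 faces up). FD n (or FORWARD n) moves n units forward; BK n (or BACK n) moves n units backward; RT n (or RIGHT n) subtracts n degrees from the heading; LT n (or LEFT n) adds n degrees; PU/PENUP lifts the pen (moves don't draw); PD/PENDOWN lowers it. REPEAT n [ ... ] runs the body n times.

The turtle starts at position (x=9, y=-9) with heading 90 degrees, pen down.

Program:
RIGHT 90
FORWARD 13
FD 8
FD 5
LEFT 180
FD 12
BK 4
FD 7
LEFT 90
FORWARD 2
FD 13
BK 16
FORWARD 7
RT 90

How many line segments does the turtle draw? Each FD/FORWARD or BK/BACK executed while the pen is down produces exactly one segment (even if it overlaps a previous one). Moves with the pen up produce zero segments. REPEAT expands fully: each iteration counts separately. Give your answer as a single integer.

Executing turtle program step by step:
Start: pos=(9,-9), heading=90, pen down
RT 90: heading 90 -> 0
FD 13: (9,-9) -> (22,-9) [heading=0, draw]
FD 8: (22,-9) -> (30,-9) [heading=0, draw]
FD 5: (30,-9) -> (35,-9) [heading=0, draw]
LT 180: heading 0 -> 180
FD 12: (35,-9) -> (23,-9) [heading=180, draw]
BK 4: (23,-9) -> (27,-9) [heading=180, draw]
FD 7: (27,-9) -> (20,-9) [heading=180, draw]
LT 90: heading 180 -> 270
FD 2: (20,-9) -> (20,-11) [heading=270, draw]
FD 13: (20,-11) -> (20,-24) [heading=270, draw]
BK 16: (20,-24) -> (20,-8) [heading=270, draw]
FD 7: (20,-8) -> (20,-15) [heading=270, draw]
RT 90: heading 270 -> 180
Final: pos=(20,-15), heading=180, 10 segment(s) drawn
Segments drawn: 10

Answer: 10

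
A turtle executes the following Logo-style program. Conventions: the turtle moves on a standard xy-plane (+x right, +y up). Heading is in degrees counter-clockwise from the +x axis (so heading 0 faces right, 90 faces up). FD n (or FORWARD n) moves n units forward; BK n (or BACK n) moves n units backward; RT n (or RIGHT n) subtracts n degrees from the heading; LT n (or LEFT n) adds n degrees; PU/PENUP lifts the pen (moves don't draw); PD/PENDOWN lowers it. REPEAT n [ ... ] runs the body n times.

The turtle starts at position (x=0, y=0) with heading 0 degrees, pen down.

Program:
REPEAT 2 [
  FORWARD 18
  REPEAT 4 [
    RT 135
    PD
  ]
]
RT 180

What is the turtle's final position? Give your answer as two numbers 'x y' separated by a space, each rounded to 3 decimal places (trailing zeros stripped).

Answer: 0 0

Derivation:
Executing turtle program step by step:
Start: pos=(0,0), heading=0, pen down
REPEAT 2 [
  -- iteration 1/2 --
  FD 18: (0,0) -> (18,0) [heading=0, draw]
  REPEAT 4 [
    -- iteration 1/4 --
    RT 135: heading 0 -> 225
    PD: pen down
    -- iteration 2/4 --
    RT 135: heading 225 -> 90
    PD: pen down
    -- iteration 3/4 --
    RT 135: heading 90 -> 315
    PD: pen down
    -- iteration 4/4 --
    RT 135: heading 315 -> 180
    PD: pen down
  ]
  -- iteration 2/2 --
  FD 18: (18,0) -> (0,0) [heading=180, draw]
  REPEAT 4 [
    -- iteration 1/4 --
    RT 135: heading 180 -> 45
    PD: pen down
    -- iteration 2/4 --
    RT 135: heading 45 -> 270
    PD: pen down
    -- iteration 3/4 --
    RT 135: heading 270 -> 135
    PD: pen down
    -- iteration 4/4 --
    RT 135: heading 135 -> 0
    PD: pen down
  ]
]
RT 180: heading 0 -> 180
Final: pos=(0,0), heading=180, 2 segment(s) drawn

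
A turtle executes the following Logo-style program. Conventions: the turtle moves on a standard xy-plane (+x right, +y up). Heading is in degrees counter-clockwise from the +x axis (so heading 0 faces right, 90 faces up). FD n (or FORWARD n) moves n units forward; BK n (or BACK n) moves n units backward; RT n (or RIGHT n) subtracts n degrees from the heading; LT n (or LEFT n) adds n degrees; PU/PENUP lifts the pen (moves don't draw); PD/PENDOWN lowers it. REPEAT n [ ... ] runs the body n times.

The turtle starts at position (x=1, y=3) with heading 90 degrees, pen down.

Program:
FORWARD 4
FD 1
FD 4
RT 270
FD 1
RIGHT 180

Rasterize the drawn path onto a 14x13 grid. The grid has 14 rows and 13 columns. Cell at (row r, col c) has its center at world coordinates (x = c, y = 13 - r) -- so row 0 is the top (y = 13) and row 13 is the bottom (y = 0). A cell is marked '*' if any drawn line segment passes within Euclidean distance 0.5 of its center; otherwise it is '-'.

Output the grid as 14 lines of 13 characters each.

Answer: -------------
**-----------
-*-----------
-*-----------
-*-----------
-*-----------
-*-----------
-*-----------
-*-----------
-*-----------
-*-----------
-------------
-------------
-------------

Derivation:
Segment 0: (1,3) -> (1,7)
Segment 1: (1,7) -> (1,8)
Segment 2: (1,8) -> (1,12)
Segment 3: (1,12) -> (0,12)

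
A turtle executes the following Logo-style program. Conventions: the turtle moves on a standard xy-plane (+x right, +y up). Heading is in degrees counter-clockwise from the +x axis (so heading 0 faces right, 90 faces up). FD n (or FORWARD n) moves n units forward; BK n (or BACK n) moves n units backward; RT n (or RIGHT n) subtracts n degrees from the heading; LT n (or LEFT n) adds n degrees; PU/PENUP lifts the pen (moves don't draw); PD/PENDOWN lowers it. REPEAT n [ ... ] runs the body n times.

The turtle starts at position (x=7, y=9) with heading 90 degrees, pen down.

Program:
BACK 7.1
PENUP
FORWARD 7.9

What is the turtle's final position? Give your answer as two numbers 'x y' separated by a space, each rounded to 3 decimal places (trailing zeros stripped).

Executing turtle program step by step:
Start: pos=(7,9), heading=90, pen down
BK 7.1: (7,9) -> (7,1.9) [heading=90, draw]
PU: pen up
FD 7.9: (7,1.9) -> (7,9.8) [heading=90, move]
Final: pos=(7,9.8), heading=90, 1 segment(s) drawn

Answer: 7 9.8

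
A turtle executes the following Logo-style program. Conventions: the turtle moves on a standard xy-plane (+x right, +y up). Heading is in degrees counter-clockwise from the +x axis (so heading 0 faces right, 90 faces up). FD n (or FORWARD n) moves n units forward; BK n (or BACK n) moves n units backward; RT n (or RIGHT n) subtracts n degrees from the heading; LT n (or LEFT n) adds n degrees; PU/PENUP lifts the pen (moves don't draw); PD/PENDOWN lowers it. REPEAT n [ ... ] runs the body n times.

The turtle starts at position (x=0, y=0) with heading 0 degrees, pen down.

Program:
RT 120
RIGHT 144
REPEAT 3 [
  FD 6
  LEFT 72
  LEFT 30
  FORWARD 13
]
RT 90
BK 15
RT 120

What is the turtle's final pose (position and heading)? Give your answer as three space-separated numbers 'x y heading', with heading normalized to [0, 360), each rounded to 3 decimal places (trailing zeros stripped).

Answer: -9.573 3.487 192

Derivation:
Executing turtle program step by step:
Start: pos=(0,0), heading=0, pen down
RT 120: heading 0 -> 240
RT 144: heading 240 -> 96
REPEAT 3 [
  -- iteration 1/3 --
  FD 6: (0,0) -> (-0.627,5.967) [heading=96, draw]
  LT 72: heading 96 -> 168
  LT 30: heading 168 -> 198
  FD 13: (-0.627,5.967) -> (-12.991,1.95) [heading=198, draw]
  -- iteration 2/3 --
  FD 6: (-12.991,1.95) -> (-18.697,0.096) [heading=198, draw]
  LT 72: heading 198 -> 270
  LT 30: heading 270 -> 300
  FD 13: (-18.697,0.096) -> (-12.197,-11.163) [heading=300, draw]
  -- iteration 3/3 --
  FD 6: (-12.197,-11.163) -> (-9.197,-16.359) [heading=300, draw]
  LT 72: heading 300 -> 12
  LT 30: heading 12 -> 42
  FD 13: (-9.197,-16.359) -> (0.464,-7.66) [heading=42, draw]
]
RT 90: heading 42 -> 312
BK 15: (0.464,-7.66) -> (-9.573,3.487) [heading=312, draw]
RT 120: heading 312 -> 192
Final: pos=(-9.573,3.487), heading=192, 7 segment(s) drawn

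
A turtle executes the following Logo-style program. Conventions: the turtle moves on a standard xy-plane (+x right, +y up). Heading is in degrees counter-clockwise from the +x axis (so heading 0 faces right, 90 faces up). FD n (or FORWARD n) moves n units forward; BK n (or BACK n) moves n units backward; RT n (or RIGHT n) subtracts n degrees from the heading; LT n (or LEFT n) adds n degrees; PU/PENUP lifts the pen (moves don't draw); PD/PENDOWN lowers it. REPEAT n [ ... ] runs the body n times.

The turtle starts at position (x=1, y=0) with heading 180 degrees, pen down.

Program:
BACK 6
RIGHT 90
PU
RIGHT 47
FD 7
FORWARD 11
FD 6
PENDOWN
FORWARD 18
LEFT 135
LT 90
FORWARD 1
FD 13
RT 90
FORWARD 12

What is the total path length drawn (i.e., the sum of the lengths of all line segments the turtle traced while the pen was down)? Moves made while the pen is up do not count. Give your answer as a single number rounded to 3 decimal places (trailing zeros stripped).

Executing turtle program step by step:
Start: pos=(1,0), heading=180, pen down
BK 6: (1,0) -> (7,0) [heading=180, draw]
RT 90: heading 180 -> 90
PU: pen up
RT 47: heading 90 -> 43
FD 7: (7,0) -> (12.119,4.774) [heading=43, move]
FD 11: (12.119,4.774) -> (20.164,12.276) [heading=43, move]
FD 6: (20.164,12.276) -> (24.552,16.368) [heading=43, move]
PD: pen down
FD 18: (24.552,16.368) -> (37.717,28.644) [heading=43, draw]
LT 135: heading 43 -> 178
LT 90: heading 178 -> 268
FD 1: (37.717,28.644) -> (37.682,27.645) [heading=268, draw]
FD 13: (37.682,27.645) -> (37.228,14.652) [heading=268, draw]
RT 90: heading 268 -> 178
FD 12: (37.228,14.652) -> (25.236,15.071) [heading=178, draw]
Final: pos=(25.236,15.071), heading=178, 5 segment(s) drawn

Segment lengths:
  seg 1: (1,0) -> (7,0), length = 6
  seg 2: (24.552,16.368) -> (37.717,28.644), length = 18
  seg 3: (37.717,28.644) -> (37.682,27.645), length = 1
  seg 4: (37.682,27.645) -> (37.228,14.652), length = 13
  seg 5: (37.228,14.652) -> (25.236,15.071), length = 12
Total = 50

Answer: 50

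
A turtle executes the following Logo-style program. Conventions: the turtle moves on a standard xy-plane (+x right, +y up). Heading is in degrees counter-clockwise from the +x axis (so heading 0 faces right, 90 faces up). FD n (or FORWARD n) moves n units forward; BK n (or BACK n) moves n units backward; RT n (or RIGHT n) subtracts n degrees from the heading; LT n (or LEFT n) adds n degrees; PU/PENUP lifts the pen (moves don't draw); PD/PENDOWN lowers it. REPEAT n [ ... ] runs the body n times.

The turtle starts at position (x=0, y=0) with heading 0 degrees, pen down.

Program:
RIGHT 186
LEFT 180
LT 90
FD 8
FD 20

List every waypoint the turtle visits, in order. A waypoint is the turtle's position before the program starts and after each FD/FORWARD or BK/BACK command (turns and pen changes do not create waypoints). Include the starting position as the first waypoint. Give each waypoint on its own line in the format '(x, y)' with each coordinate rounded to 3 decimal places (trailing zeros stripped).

Answer: (0, 0)
(0.836, 7.956)
(2.927, 27.847)

Derivation:
Executing turtle program step by step:
Start: pos=(0,0), heading=0, pen down
RT 186: heading 0 -> 174
LT 180: heading 174 -> 354
LT 90: heading 354 -> 84
FD 8: (0,0) -> (0.836,7.956) [heading=84, draw]
FD 20: (0.836,7.956) -> (2.927,27.847) [heading=84, draw]
Final: pos=(2.927,27.847), heading=84, 2 segment(s) drawn
Waypoints (3 total):
(0, 0)
(0.836, 7.956)
(2.927, 27.847)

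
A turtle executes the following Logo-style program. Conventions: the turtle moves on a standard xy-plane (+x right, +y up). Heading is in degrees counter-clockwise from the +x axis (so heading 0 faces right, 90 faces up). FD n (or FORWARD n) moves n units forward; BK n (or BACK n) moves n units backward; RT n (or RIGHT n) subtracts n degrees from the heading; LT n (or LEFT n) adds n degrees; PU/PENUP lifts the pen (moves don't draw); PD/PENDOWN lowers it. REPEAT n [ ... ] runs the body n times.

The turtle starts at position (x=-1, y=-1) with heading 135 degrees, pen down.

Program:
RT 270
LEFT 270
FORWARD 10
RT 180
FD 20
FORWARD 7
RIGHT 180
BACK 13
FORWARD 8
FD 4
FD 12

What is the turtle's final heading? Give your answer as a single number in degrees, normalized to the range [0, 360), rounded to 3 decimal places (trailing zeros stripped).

Executing turtle program step by step:
Start: pos=(-1,-1), heading=135, pen down
RT 270: heading 135 -> 225
LT 270: heading 225 -> 135
FD 10: (-1,-1) -> (-8.071,6.071) [heading=135, draw]
RT 180: heading 135 -> 315
FD 20: (-8.071,6.071) -> (6.071,-8.071) [heading=315, draw]
FD 7: (6.071,-8.071) -> (11.021,-13.021) [heading=315, draw]
RT 180: heading 315 -> 135
BK 13: (11.021,-13.021) -> (20.213,-22.213) [heading=135, draw]
FD 8: (20.213,-22.213) -> (14.556,-16.556) [heading=135, draw]
FD 4: (14.556,-16.556) -> (11.728,-13.728) [heading=135, draw]
FD 12: (11.728,-13.728) -> (3.243,-5.243) [heading=135, draw]
Final: pos=(3.243,-5.243), heading=135, 7 segment(s) drawn

Answer: 135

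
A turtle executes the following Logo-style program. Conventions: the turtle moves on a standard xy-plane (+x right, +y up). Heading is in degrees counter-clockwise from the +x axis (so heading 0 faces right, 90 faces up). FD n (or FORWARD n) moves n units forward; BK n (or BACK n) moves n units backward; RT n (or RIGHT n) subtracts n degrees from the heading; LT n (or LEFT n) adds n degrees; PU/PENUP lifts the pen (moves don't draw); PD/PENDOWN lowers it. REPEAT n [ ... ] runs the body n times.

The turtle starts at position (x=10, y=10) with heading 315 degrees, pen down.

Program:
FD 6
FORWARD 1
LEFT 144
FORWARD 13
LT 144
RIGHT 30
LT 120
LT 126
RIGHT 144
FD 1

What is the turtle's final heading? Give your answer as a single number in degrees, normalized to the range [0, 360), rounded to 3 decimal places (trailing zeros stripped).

Answer: 315

Derivation:
Executing turtle program step by step:
Start: pos=(10,10), heading=315, pen down
FD 6: (10,10) -> (14.243,5.757) [heading=315, draw]
FD 1: (14.243,5.757) -> (14.95,5.05) [heading=315, draw]
LT 144: heading 315 -> 99
FD 13: (14.95,5.05) -> (12.916,17.89) [heading=99, draw]
LT 144: heading 99 -> 243
RT 30: heading 243 -> 213
LT 120: heading 213 -> 333
LT 126: heading 333 -> 99
RT 144: heading 99 -> 315
FD 1: (12.916,17.89) -> (13.623,17.183) [heading=315, draw]
Final: pos=(13.623,17.183), heading=315, 4 segment(s) drawn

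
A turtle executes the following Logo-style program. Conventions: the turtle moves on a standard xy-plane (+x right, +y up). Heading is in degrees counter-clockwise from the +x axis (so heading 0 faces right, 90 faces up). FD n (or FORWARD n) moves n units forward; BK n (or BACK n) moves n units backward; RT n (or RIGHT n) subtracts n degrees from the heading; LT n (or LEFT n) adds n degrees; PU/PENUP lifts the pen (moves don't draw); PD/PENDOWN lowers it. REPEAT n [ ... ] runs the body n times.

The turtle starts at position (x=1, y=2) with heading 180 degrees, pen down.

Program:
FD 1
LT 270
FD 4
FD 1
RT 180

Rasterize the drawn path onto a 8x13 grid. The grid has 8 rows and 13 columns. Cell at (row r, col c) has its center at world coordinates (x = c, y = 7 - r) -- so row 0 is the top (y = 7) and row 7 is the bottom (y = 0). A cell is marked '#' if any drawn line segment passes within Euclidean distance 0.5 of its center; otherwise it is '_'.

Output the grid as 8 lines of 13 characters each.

Segment 0: (1,2) -> (0,2)
Segment 1: (0,2) -> (0,6)
Segment 2: (0,6) -> (0,7)

Answer: #____________
#____________
#____________
#____________
#____________
##___________
_____________
_____________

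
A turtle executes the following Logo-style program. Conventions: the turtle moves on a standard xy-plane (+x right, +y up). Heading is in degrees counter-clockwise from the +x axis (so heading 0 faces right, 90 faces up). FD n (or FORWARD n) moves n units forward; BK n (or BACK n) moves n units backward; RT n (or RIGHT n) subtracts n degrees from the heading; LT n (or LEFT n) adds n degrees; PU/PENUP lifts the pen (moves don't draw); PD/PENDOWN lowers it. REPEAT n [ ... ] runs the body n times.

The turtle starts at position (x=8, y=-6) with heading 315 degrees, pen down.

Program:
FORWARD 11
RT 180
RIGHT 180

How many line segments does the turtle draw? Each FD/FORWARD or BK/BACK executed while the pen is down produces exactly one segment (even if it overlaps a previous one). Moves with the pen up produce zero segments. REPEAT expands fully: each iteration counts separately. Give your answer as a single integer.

Executing turtle program step by step:
Start: pos=(8,-6), heading=315, pen down
FD 11: (8,-6) -> (15.778,-13.778) [heading=315, draw]
RT 180: heading 315 -> 135
RT 180: heading 135 -> 315
Final: pos=(15.778,-13.778), heading=315, 1 segment(s) drawn
Segments drawn: 1

Answer: 1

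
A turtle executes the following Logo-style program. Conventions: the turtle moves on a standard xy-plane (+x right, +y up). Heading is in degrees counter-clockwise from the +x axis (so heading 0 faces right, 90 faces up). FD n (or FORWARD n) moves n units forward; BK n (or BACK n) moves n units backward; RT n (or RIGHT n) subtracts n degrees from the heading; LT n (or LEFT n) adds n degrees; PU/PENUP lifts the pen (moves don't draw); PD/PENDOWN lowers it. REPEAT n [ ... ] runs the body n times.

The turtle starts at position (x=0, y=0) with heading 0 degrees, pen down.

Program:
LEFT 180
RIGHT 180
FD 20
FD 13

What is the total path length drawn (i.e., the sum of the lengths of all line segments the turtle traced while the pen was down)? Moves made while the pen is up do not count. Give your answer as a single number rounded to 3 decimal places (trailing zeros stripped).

Answer: 33

Derivation:
Executing turtle program step by step:
Start: pos=(0,0), heading=0, pen down
LT 180: heading 0 -> 180
RT 180: heading 180 -> 0
FD 20: (0,0) -> (20,0) [heading=0, draw]
FD 13: (20,0) -> (33,0) [heading=0, draw]
Final: pos=(33,0), heading=0, 2 segment(s) drawn

Segment lengths:
  seg 1: (0,0) -> (20,0), length = 20
  seg 2: (20,0) -> (33,0), length = 13
Total = 33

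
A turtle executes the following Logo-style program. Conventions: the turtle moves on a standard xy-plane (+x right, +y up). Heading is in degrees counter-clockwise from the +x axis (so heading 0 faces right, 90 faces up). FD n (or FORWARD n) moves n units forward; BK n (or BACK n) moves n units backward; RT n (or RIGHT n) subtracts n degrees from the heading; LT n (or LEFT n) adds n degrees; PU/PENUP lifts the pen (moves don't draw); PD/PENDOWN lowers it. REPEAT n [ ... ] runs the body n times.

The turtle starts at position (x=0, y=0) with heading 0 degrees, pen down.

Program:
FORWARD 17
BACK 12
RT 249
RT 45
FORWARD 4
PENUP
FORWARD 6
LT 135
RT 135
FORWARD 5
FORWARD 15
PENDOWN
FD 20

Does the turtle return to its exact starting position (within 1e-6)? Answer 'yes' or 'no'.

Executing turtle program step by step:
Start: pos=(0,0), heading=0, pen down
FD 17: (0,0) -> (17,0) [heading=0, draw]
BK 12: (17,0) -> (5,0) [heading=0, draw]
RT 249: heading 0 -> 111
RT 45: heading 111 -> 66
FD 4: (5,0) -> (6.627,3.654) [heading=66, draw]
PU: pen up
FD 6: (6.627,3.654) -> (9.067,9.135) [heading=66, move]
LT 135: heading 66 -> 201
RT 135: heading 201 -> 66
FD 5: (9.067,9.135) -> (11.101,13.703) [heading=66, move]
FD 15: (11.101,13.703) -> (17.202,27.406) [heading=66, move]
PD: pen down
FD 20: (17.202,27.406) -> (25.337,45.677) [heading=66, draw]
Final: pos=(25.337,45.677), heading=66, 4 segment(s) drawn

Start position: (0, 0)
Final position: (25.337, 45.677)
Distance = 52.234; >= 1e-6 -> NOT closed

Answer: no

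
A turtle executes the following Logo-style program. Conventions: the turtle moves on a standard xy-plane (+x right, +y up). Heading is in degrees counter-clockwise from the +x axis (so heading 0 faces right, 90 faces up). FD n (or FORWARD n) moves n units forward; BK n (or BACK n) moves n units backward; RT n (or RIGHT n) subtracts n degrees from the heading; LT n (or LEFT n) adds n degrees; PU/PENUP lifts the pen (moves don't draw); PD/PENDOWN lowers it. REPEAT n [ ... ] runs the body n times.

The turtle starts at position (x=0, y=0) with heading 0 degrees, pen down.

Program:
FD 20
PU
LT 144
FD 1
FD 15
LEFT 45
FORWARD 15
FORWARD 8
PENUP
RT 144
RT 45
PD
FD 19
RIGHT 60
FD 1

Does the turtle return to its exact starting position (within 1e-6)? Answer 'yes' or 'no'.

Executing turtle program step by step:
Start: pos=(0,0), heading=0, pen down
FD 20: (0,0) -> (20,0) [heading=0, draw]
PU: pen up
LT 144: heading 0 -> 144
FD 1: (20,0) -> (19.191,0.588) [heading=144, move]
FD 15: (19.191,0.588) -> (7.056,9.405) [heading=144, move]
LT 45: heading 144 -> 189
FD 15: (7.056,9.405) -> (-7.76,7.058) [heading=189, move]
FD 8: (-7.76,7.058) -> (-15.661,5.807) [heading=189, move]
PU: pen up
RT 144: heading 189 -> 45
RT 45: heading 45 -> 0
PD: pen down
FD 19: (-15.661,5.807) -> (3.339,5.807) [heading=0, draw]
RT 60: heading 0 -> 300
FD 1: (3.339,5.807) -> (3.839,4.941) [heading=300, draw]
Final: pos=(3.839,4.941), heading=300, 3 segment(s) drawn

Start position: (0, 0)
Final position: (3.839, 4.941)
Distance = 6.257; >= 1e-6 -> NOT closed

Answer: no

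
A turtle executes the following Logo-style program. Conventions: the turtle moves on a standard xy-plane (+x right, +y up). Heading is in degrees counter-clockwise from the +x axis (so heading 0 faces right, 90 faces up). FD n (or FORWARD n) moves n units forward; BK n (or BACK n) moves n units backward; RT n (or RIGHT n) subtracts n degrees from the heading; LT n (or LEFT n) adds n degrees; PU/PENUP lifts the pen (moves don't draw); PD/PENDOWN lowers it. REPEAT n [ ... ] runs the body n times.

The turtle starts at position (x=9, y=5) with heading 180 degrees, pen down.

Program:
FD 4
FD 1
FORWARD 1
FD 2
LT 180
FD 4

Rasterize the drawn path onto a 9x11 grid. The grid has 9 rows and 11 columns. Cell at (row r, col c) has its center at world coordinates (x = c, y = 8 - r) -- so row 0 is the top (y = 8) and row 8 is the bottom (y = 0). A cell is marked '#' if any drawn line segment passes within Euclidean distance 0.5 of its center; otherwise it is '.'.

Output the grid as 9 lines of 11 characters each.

Segment 0: (9,5) -> (5,5)
Segment 1: (5,5) -> (4,5)
Segment 2: (4,5) -> (3,5)
Segment 3: (3,5) -> (1,5)
Segment 4: (1,5) -> (5,5)

Answer: ...........
...........
...........
.#########.
...........
...........
...........
...........
...........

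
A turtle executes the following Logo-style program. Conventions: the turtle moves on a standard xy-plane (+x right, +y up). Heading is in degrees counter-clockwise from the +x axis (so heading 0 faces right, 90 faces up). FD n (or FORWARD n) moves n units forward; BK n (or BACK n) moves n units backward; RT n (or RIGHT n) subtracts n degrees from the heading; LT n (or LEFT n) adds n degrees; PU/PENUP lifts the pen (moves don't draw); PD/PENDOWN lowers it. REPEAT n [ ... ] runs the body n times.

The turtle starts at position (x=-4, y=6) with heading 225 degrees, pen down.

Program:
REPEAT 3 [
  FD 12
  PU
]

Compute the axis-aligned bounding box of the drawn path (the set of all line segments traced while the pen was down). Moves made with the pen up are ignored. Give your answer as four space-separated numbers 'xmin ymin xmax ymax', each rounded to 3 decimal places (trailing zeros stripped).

Executing turtle program step by step:
Start: pos=(-4,6), heading=225, pen down
REPEAT 3 [
  -- iteration 1/3 --
  FD 12: (-4,6) -> (-12.485,-2.485) [heading=225, draw]
  PU: pen up
  -- iteration 2/3 --
  FD 12: (-12.485,-2.485) -> (-20.971,-10.971) [heading=225, move]
  PU: pen up
  -- iteration 3/3 --
  FD 12: (-20.971,-10.971) -> (-29.456,-19.456) [heading=225, move]
  PU: pen up
]
Final: pos=(-29.456,-19.456), heading=225, 1 segment(s) drawn

Segment endpoints: x in {-12.485, -4}, y in {-2.485, 6}
xmin=-12.485, ymin=-2.485, xmax=-4, ymax=6

Answer: -12.485 -2.485 -4 6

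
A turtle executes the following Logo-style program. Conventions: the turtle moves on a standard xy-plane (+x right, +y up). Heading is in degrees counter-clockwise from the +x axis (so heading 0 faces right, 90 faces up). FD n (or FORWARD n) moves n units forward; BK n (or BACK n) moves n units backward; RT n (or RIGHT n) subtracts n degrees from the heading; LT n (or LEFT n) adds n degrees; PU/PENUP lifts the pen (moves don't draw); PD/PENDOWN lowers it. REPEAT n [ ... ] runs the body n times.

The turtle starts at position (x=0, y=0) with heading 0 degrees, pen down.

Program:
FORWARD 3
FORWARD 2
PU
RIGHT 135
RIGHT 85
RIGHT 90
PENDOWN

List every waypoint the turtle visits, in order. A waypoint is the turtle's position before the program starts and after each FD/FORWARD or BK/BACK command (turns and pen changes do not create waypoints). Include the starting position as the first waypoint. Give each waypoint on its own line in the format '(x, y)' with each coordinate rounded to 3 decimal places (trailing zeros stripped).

Answer: (0, 0)
(3, 0)
(5, 0)

Derivation:
Executing turtle program step by step:
Start: pos=(0,0), heading=0, pen down
FD 3: (0,0) -> (3,0) [heading=0, draw]
FD 2: (3,0) -> (5,0) [heading=0, draw]
PU: pen up
RT 135: heading 0 -> 225
RT 85: heading 225 -> 140
RT 90: heading 140 -> 50
PD: pen down
Final: pos=(5,0), heading=50, 2 segment(s) drawn
Waypoints (3 total):
(0, 0)
(3, 0)
(5, 0)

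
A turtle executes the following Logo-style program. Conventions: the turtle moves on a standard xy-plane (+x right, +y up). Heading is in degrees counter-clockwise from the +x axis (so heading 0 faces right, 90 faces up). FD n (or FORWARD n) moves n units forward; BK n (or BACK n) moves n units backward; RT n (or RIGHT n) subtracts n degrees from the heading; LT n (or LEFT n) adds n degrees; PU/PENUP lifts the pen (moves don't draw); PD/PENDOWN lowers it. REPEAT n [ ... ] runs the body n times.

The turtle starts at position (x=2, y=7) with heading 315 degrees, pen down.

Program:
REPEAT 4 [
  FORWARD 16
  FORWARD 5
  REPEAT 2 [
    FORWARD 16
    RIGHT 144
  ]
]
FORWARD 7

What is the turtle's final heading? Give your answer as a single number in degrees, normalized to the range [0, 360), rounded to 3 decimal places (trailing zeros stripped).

Answer: 243

Derivation:
Executing turtle program step by step:
Start: pos=(2,7), heading=315, pen down
REPEAT 4 [
  -- iteration 1/4 --
  FD 16: (2,7) -> (13.314,-4.314) [heading=315, draw]
  FD 5: (13.314,-4.314) -> (16.849,-7.849) [heading=315, draw]
  REPEAT 2 [
    -- iteration 1/2 --
    FD 16: (16.849,-7.849) -> (28.163,-19.163) [heading=315, draw]
    RT 144: heading 315 -> 171
    -- iteration 2/2 --
    FD 16: (28.163,-19.163) -> (12.36,-16.66) [heading=171, draw]
    RT 144: heading 171 -> 27
  ]
  -- iteration 2/4 --
  FD 16: (12.36,-16.66) -> (26.616,-9.396) [heading=27, draw]
  FD 5: (26.616,-9.396) -> (31.071,-7.126) [heading=27, draw]
  REPEAT 2 [
    -- iteration 1/2 --
    FD 16: (31.071,-7.126) -> (45.327,0.138) [heading=27, draw]
    RT 144: heading 27 -> 243
    -- iteration 2/2 --
    FD 16: (45.327,0.138) -> (38.063,-14.118) [heading=243, draw]
    RT 144: heading 243 -> 99
  ]
  -- iteration 3/4 --
  FD 16: (38.063,-14.118) -> (35.56,1.685) [heading=99, draw]
  FD 5: (35.56,1.685) -> (34.778,6.623) [heading=99, draw]
  REPEAT 2 [
    -- iteration 1/2 --
    FD 16: (34.778,6.623) -> (32.275,22.426) [heading=99, draw]
    RT 144: heading 99 -> 315
    -- iteration 2/2 --
    FD 16: (32.275,22.426) -> (43.589,11.112) [heading=315, draw]
    RT 144: heading 315 -> 171
  ]
  -- iteration 4/4 --
  FD 16: (43.589,11.112) -> (27.786,13.615) [heading=171, draw]
  FD 5: (27.786,13.615) -> (22.848,14.397) [heading=171, draw]
  REPEAT 2 [
    -- iteration 1/2 --
    FD 16: (22.848,14.397) -> (7.044,16.9) [heading=171, draw]
    RT 144: heading 171 -> 27
    -- iteration 2/2 --
    FD 16: (7.044,16.9) -> (21.301,24.164) [heading=27, draw]
    RT 144: heading 27 -> 243
  ]
]
FD 7: (21.301,24.164) -> (18.123,17.927) [heading=243, draw]
Final: pos=(18.123,17.927), heading=243, 17 segment(s) drawn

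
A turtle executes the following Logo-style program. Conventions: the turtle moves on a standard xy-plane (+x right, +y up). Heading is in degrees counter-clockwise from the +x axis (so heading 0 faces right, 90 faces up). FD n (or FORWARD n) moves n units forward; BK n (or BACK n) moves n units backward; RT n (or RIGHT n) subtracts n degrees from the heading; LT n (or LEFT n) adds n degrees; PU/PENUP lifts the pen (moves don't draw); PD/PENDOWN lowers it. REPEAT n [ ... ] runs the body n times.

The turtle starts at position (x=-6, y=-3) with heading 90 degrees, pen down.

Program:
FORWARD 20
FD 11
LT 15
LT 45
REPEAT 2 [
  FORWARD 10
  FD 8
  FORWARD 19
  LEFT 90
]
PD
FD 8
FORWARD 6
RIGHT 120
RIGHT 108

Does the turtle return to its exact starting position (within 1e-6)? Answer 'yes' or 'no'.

Answer: no

Derivation:
Executing turtle program step by step:
Start: pos=(-6,-3), heading=90, pen down
FD 20: (-6,-3) -> (-6,17) [heading=90, draw]
FD 11: (-6,17) -> (-6,28) [heading=90, draw]
LT 15: heading 90 -> 105
LT 45: heading 105 -> 150
REPEAT 2 [
  -- iteration 1/2 --
  FD 10: (-6,28) -> (-14.66,33) [heading=150, draw]
  FD 8: (-14.66,33) -> (-21.588,37) [heading=150, draw]
  FD 19: (-21.588,37) -> (-38.043,46.5) [heading=150, draw]
  LT 90: heading 150 -> 240
  -- iteration 2/2 --
  FD 10: (-38.043,46.5) -> (-43.043,37.84) [heading=240, draw]
  FD 8: (-43.043,37.84) -> (-47.043,30.912) [heading=240, draw]
  FD 19: (-47.043,30.912) -> (-56.543,14.457) [heading=240, draw]
  LT 90: heading 240 -> 330
]
PD: pen down
FD 8: (-56.543,14.457) -> (-49.615,10.457) [heading=330, draw]
FD 6: (-49.615,10.457) -> (-44.419,7.457) [heading=330, draw]
RT 120: heading 330 -> 210
RT 108: heading 210 -> 102
Final: pos=(-44.419,7.457), heading=102, 10 segment(s) drawn

Start position: (-6, -3)
Final position: (-44.419, 7.457)
Distance = 39.816; >= 1e-6 -> NOT closed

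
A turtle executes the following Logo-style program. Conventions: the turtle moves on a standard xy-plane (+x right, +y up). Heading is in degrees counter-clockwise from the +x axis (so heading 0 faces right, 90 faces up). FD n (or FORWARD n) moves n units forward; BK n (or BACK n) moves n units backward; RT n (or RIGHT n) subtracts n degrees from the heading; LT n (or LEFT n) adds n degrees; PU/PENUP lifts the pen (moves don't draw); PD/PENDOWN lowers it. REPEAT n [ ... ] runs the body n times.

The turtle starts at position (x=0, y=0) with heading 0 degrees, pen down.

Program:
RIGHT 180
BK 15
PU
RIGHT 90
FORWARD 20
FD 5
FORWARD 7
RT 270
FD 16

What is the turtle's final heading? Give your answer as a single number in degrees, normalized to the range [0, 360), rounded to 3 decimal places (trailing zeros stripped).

Answer: 180

Derivation:
Executing turtle program step by step:
Start: pos=(0,0), heading=0, pen down
RT 180: heading 0 -> 180
BK 15: (0,0) -> (15,0) [heading=180, draw]
PU: pen up
RT 90: heading 180 -> 90
FD 20: (15,0) -> (15,20) [heading=90, move]
FD 5: (15,20) -> (15,25) [heading=90, move]
FD 7: (15,25) -> (15,32) [heading=90, move]
RT 270: heading 90 -> 180
FD 16: (15,32) -> (-1,32) [heading=180, move]
Final: pos=(-1,32), heading=180, 1 segment(s) drawn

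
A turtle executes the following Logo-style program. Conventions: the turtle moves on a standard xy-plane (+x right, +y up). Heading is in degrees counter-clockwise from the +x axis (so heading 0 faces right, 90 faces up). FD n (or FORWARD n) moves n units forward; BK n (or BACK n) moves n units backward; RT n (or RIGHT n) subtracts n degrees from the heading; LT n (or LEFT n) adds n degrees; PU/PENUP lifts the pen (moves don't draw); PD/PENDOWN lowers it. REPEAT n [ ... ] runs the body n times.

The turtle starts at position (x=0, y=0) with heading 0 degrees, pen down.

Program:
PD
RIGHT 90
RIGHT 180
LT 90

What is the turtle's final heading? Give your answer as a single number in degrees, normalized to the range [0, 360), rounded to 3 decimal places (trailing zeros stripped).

Answer: 180

Derivation:
Executing turtle program step by step:
Start: pos=(0,0), heading=0, pen down
PD: pen down
RT 90: heading 0 -> 270
RT 180: heading 270 -> 90
LT 90: heading 90 -> 180
Final: pos=(0,0), heading=180, 0 segment(s) drawn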